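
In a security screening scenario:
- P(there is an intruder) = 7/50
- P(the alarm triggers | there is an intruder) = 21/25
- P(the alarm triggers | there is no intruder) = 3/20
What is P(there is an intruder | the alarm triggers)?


Using Bayes' theorem:
P(A|B) = P(B|A)·P(A) / P(B)

P(the alarm triggers) = 21/25 × 7/50 + 3/20 × 43/50
= 147/1250 + 129/1000 = 1233/5000

P(there is an intruder|the alarm triggers) = (147/1250) / (1233/5000) = 196/411

P(there is an intruder|the alarm triggers) = 196/411 ≈ 47.69%


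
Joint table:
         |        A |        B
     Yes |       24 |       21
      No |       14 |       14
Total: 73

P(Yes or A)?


P(Yes∨A) = P(Yes) + P(A) - P(Yes∧A)
= (45 + 38 - 24)/73 = 59/73

P = 59/73 ≈ 80.82%


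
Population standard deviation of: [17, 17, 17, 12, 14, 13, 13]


Mean = 103/7
  (17-103/7)²=256/49
  (17-103/7)²=256/49
  (17-103/7)²=256/49
  (12-103/7)²=361/49
  (14-103/7)²=25/49
  (13-103/7)²=144/49
  (13-103/7)²=144/49
Σ(x-μ)² = 206/7
σ² = (206/7)/7 = 206/49

σ = √(206/49) ≈ 2.0504


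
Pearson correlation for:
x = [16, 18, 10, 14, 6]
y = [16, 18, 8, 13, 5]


n=5, Σx=64, Σy=60, Σxy=872, Σx²=912, Σy²=838
r = (5×872 - 64×60)/√((5×912 - 64²)(5×838 - 60²))
= 520/√(464×590) = 520/√273760 ≈ 520/523.2208 ≈ 0.9938

r ≈ 0.9938


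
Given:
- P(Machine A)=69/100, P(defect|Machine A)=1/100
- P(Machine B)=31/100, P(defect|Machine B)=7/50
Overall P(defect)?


P(B) = Σ P(B|Aᵢ)×P(Aᵢ)
  1/100×69/100 = 69/10000
  7/50×31/100 = 217/5000
Sum = 503/10000

P(defect) = 503/10000 ≈ 5.03%


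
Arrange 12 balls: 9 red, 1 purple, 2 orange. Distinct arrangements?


12!/(9!×1!×2!) = 660

660


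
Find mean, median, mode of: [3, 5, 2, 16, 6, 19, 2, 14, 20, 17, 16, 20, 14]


Sorted: [2, 2, 3, 5, 6, 14, 14, 16, 16, 17, 19, 20, 20]
Mean = 154/13
Median = 14
Freq: {3: 1, 5: 1, 2: 2, 16: 2, 6: 1, 19: 1, 14: 2, 20: 2, 17: 1}
Mode: [2, 14, 16, 20]

Mean=154/13, Median=14, Mode=[2, 14, 16, 20]


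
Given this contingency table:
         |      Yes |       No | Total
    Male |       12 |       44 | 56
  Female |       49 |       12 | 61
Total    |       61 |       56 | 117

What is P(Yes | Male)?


P(Yes | Male) = 12/(12+44) = 12/56 = 3/14

P(Yes|Male) = 3/14 ≈ 21.43%


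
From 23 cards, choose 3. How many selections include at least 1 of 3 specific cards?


Complement: C(23,3) - C(20,3) = 1771 - 1140 = 631

631


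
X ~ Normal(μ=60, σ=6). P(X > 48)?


z = (48-60)/6 = -2.0
P(X > 48) = 1 - P(Z ≤ -2.0) = 1 - 0.0228 = 0.9772

P(X > 48) ≈ 0.9772


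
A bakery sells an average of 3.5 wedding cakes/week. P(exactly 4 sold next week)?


Poisson(λ=3.5): P(X=4) = e^(-λ)×λ^k/k!
= e^(-3.5) × 3.5^4 / 4!
≈ 0.03019738342 × 150.0625 / 24 ≈ 0.188812

P(X=4) ≈ 0.188812 ≈ 18.88%


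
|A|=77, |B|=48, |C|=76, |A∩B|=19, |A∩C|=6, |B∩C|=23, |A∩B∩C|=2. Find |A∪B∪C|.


|A∪B∪C| = 77+48+76-19-6-23+2 = 155

|A∪B∪C| = 155


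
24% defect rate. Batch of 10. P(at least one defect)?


P(all good) = (19/25)^10 = 6131066257801/95367431640625
P(≥1 defect) = 89236365382824/95367431640625

P = 89236365382824/95367431640625 ≈ 93.57%


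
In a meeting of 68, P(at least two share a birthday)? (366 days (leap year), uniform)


P(all different) = Π(366-i)/366 for i=0..67
= 0.001299
P(match) = 1 - 0.001299 = 0.998701

P ≈ 0.9987 ≈ 99.87%


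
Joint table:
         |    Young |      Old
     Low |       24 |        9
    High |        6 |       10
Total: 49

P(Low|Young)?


P(Low|Young) = 24/(24+6) = 24/30 = 4/5

P = 4/5 ≈ 80.00%


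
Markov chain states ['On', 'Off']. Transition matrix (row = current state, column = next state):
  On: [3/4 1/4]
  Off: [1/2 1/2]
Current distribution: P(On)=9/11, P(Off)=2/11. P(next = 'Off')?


P(next=Off) = Σᵢ P(now=i)×P(i→Off)
= 9/11×1/4 + 2/11×1/2
= 9/44 + 1/11 = 13/44

P = 13/44 ≈ 0.2955


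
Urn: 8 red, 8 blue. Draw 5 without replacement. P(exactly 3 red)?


Hypergeometric: C(8,3)×C(8,2)/C(16,5)
= 56×28/4368 = 14/39

P(X=3) = 14/39 ≈ 35.90%


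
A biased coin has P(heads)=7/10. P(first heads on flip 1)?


Geometric: P(X=1) = (1-p)^(k-1)×p = (3/10)^0×7/10 = 7/10

P(X=1) = 7/10 ≈ 70.00%


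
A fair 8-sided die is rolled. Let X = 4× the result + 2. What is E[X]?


E[die] = (1+8)/2 = 9/2
E[X] = 4×9/2 + 2 = 20

E[X] = 20


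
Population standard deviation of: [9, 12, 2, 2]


Mean = 25/4
  (9-25/4)²=121/16
  (12-25/4)²=529/16
  (2-25/4)²=289/16
  (2-25/4)²=289/16
Σ(x-μ)² = 307/4
σ² = (307/4)/4 = 307/16

σ = √(307/16) ≈ 4.3804


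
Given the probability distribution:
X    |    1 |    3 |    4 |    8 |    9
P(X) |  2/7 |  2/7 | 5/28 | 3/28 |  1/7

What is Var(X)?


E[X] = 4
E[X²] = 169/7
Var(X) = E[X²] - (E[X])² = 169/7 - 16 = 57/7

Var(X) = 57/7 ≈ 8.1429


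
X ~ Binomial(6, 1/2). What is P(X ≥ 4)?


P(X ≥ 4) = Σ P(X=i) for i=4..6
P(X=4) = 15/64
P(X=5) = 3/32
P(X=6) = 1/64
Sum = 11/32

P(X ≥ 4) = 11/32 ≈ 34.38%


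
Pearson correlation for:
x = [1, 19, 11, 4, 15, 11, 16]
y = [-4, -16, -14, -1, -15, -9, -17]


n=7, Σx=77, Σy=-76, Σxy=-1062, Σx²=1101, Σy²=1064
r = (7×(-1062) - 77×(-76))/√((7×1101 - 77²)(7×1064 - (-76)²))
= -1582/√(1778×1672) = -1582/√2972816 ≈ -1582/1724.1856 ≈ -0.9175

r ≈ -0.9175


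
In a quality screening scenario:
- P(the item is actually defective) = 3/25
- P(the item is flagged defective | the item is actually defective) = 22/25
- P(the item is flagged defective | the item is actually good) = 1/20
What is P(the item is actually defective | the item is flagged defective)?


Using Bayes' theorem:
P(A|B) = P(B|A)·P(A) / P(B)

P(the item is flagged defective) = 22/25 × 3/25 + 1/20 × 22/25
= 66/625 + 11/250 = 187/1250

P(the item is actually defective|the item is flagged defective) = (66/625) / (187/1250) = 12/17

P(the item is actually defective|the item is flagged defective) = 12/17 ≈ 70.59%


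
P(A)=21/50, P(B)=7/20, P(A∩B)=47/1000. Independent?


P(A)×P(B) = 147/1000
P(A∩B) = 47/1000
Not equal → NOT independent

No, not independent


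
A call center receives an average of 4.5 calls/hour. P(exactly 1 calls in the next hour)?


Poisson(λ=4.5): P(X=1) = e^(-λ)×λ^k/k!
= e^(-4.5) × 4.5^1 / 1!
≈ 0.01110899654 × 4.5 / 1 ≈ 0.049990

P(X=1) ≈ 0.049990 ≈ 5.00%


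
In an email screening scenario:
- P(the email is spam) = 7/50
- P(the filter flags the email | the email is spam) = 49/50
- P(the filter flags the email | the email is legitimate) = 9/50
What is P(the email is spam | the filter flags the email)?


Using Bayes' theorem:
P(A|B) = P(B|A)·P(A) / P(B)

P(the filter flags the email) = 49/50 × 7/50 + 9/50 × 43/50
= 343/2500 + 387/2500 = 73/250

P(the email is spam|the filter flags the email) = (343/2500) / (73/250) = 343/730

P(the email is spam|the filter flags the email) = 343/730 ≈ 46.99%


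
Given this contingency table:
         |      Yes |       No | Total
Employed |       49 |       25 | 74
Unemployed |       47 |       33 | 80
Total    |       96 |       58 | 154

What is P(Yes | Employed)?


P(Yes | Employed) = 49/(49+25) = 49/74

P(Yes|Employed) = 49/74 ≈ 66.22%


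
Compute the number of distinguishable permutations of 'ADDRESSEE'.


Letters: 9, freq: {'A': 1, 'D': 2, 'R': 1, 'E': 3, 'S': 2}
9!/(1!×2!×1!×3!×2!) = 362880/24 = 15120

15120


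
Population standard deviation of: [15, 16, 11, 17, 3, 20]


Mean = 82/6 = 41/3
  (15-41/3)²=16/9
  (16-41/3)²=49/9
  (11-41/3)²=64/9
  (17-41/3)²=100/9
  (3-41/3)²=1024/9
  (20-41/3)²=361/9
Σ(x-μ)² = 538/3
σ² = (538/3)/6 = 269/9

σ = √(269/9) ≈ 5.4671


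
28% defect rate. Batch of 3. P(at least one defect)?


P(all good) = (18/25)^3 = 5832/15625
P(≥1 defect) = 9793/15625

P = 9793/15625 ≈ 62.68%


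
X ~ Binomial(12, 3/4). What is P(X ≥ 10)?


P(X ≥ 10) = Σ P(X=i) for i=10..12
P(X=10) = 1948617/8388608
P(X=11) = 531441/4194304
P(X=12) = 531441/16777216
Sum = 6554439/16777216

P(X ≥ 10) = 6554439/16777216 ≈ 39.07%


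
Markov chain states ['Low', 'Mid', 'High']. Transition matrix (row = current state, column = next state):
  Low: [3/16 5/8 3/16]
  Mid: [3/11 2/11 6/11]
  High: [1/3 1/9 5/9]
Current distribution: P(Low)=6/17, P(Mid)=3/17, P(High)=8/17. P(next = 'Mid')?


P(next=Mid) = Σᵢ P(now=i)×P(i→Mid)
= 6/17×5/8 + 3/17×2/11 + 8/17×1/9
= 15/68 + 6/187 + 8/153 = 2053/6732

P = 2053/6732 ≈ 0.3050


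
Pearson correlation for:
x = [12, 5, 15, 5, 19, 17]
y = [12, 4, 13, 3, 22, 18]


n=6, Σx=73, Σy=72, Σxy=1098, Σx²=1069, Σy²=1146
r = (6×1098 - 73×72)/√((6×1069 - 73²)(6×1146 - 72²))
= 1332/√(1085×1692) = 1332/√1835820 ≈ 1332/1354.9244 ≈ 0.9831

r ≈ 0.9831


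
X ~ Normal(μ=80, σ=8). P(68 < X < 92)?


z₁=(68-80)/8=-1.5, z₂=(92-80)/8=1.5
P = Φ(1.5) - Φ(-1.5) = 0.933193 - 0.066807 = 0.866386 ≈ 0.8664

P(68 < X < 92) ≈ 0.8664


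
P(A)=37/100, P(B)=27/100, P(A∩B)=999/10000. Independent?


P(A)×P(B) = 999/10000
P(A∩B) = 999/10000
Equal ✓ → Independent

Yes, independent


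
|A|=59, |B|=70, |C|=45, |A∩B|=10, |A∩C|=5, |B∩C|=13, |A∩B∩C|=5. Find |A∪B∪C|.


|A∪B∪C| = 59+70+45-10-5-13+5 = 151

|A∪B∪C| = 151


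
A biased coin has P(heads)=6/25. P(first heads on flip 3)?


Geometric: P(X=3) = (1-p)^(k-1)×p = (19/25)^2×6/25 = 2166/15625

P(X=3) = 2166/15625 ≈ 13.86%


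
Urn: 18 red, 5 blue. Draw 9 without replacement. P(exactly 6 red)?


Hypergeometric: C(18,6)×C(5,3)/C(23,9)
= 18564×10/817190 = 1092/4807

P(X=6) = 1092/4807 ≈ 22.72%


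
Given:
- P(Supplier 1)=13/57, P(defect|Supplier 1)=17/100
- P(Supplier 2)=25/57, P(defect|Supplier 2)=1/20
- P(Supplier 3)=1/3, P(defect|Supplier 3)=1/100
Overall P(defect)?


P(B) = Σ P(B|Aᵢ)×P(Aᵢ)
  17/100×13/57 = 221/5700
  1/20×25/57 = 5/228
  1/100×1/3 = 1/300
Sum = 73/1140

P(defect) = 73/1140 ≈ 6.40%


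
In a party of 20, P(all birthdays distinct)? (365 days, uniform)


P(all different) = Π(365-i)/365 for i=0..19
= (365/365)×(364/365)×...×(346/365)
= 0.588562

P ≈ 0.5886 ≈ 58.86%


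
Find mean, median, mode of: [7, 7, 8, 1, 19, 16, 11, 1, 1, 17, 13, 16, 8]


Sorted: [1, 1, 1, 7, 7, 8, 8, 11, 13, 16, 16, 17, 19]
Mean = 125/13
Median = 8
Freq: {7: 2, 8: 2, 1: 3, 19: 1, 16: 2, 11: 1, 17: 1, 13: 1}
Mode: [1]

Mean=125/13, Median=8, Mode=1


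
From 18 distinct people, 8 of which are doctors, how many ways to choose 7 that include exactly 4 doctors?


Choose 4 of the 8 doctors and 3 of the other 10 people:
C(8,4)×C(10,3) = 70×120 = 8400

8400


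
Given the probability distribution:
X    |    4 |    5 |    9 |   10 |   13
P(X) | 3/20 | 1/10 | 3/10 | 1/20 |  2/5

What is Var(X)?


E[X] = 19/2
E[X²] = 509/5
Var(X) = E[X²] - (E[X])² = 509/5 - 361/4 = 231/20

Var(X) = 231/20 ≈ 11.5500


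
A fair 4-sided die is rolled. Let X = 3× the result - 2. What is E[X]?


E[die] = (1+4)/2 = 5/2
E[X] = 3×5/2 - 2 = 11/2

E[X] = 11/2


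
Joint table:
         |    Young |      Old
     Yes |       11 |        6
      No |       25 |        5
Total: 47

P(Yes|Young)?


P(Yes|Young) = 11/(11+25) = 11/36

P = 11/36 ≈ 30.56%


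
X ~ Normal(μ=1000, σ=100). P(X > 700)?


z = (700-1000)/100 = -3.0
P(X > 700) = 1 - P(Z ≤ -3.0) = 1 - 0.0013 = 0.9987

P(X > 700) ≈ 0.9987


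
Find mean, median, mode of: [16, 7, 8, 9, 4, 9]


Sorted: [4, 7, 8, 9, 9, 16]
Mean = 53/6
Median = 17/2
Freq: {16: 1, 7: 1, 8: 1, 9: 2, 4: 1}
Mode: [9]

Mean=53/6, Median=17/2, Mode=9


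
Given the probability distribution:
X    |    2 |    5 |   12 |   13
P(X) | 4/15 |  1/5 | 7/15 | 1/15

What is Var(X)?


E[X] = 8
E[X²] = 1268/15
Var(X) = E[X²] - (E[X])² = 1268/15 - 64 = 308/15

Var(X) = 308/15 ≈ 20.5333


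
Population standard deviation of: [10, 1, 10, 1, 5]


Mean = 27/5
  (10-27/5)²=529/25
  (1-27/5)²=484/25
  (10-27/5)²=529/25
  (1-27/5)²=484/25
  (5-27/5)²=4/25
Σ(x-μ)² = 406/5
σ² = (406/5)/5 = 406/25

σ = √(406/25) ≈ 4.0299


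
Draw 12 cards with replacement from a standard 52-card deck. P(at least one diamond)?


P(not a diamond) = 39/52 = 3/4
P(none in 12 draws) = (3/4)^12 = 531441/16777216
P(≥1 diamond) = 1 - 531441/16777216 = 16245775/16777216

P = 16245775/16777216 ≈ 96.83%


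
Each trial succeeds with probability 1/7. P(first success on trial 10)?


Geometric: P(X=10) = (1-p)^(k-1)×p = (6/7)^9×1/7 = 10077696/282475249

P(X=10) = 10077696/282475249 ≈ 3.57%


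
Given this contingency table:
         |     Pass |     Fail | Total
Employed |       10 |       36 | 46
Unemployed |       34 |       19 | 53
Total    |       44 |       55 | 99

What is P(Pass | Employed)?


P(Pass | Employed) = 10/(10+36) = 10/46 = 5/23

P(Pass|Employed) = 5/23 ≈ 21.74%


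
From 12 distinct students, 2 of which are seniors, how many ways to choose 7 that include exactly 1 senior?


Choose 1 of the 2 seniors and 6 of the other 10 students:
C(2,1)×C(10,6) = 2×210 = 420

420


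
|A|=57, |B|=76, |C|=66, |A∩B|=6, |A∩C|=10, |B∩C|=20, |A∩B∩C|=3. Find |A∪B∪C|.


|A∪B∪C| = 57+76+66-6-10-20+3 = 166

|A∪B∪C| = 166


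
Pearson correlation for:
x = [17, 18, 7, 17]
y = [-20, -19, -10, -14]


n=4, Σx=59, Σy=-63, Σxy=-990, Σx²=951, Σy²=1057
r = (4×(-990) - 59×(-63))/√((4×951 - 59²)(4×1057 - (-63)²))
= -243/√(323×259) = -243/√83657 ≈ -243/289.2352 ≈ -0.8401

r ≈ -0.8401


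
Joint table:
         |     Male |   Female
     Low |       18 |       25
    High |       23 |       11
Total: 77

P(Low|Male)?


P(Low|Male) = 18/(18+23) = 18/41

P = 18/41 ≈ 43.90%


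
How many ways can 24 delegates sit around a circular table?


Circular arrangements of 24 distinct objects: fix one position to break rotational symmetry.
(n-1)! = 23! = 25852016738884976640000

25852016738884976640000


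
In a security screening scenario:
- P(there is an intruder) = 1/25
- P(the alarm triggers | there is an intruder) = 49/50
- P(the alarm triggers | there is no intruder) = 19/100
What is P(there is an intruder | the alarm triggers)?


Using Bayes' theorem:
P(A|B) = P(B|A)·P(A) / P(B)

P(the alarm triggers) = 49/50 × 1/25 + 19/100 × 24/25
= 49/1250 + 114/625 = 277/1250

P(there is an intruder|the alarm triggers) = (49/1250) / (277/1250) = 49/277

P(there is an intruder|the alarm triggers) = 49/277 ≈ 17.69%


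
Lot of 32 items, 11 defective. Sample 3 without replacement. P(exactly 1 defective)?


Hypergeometric: C(11,1)×C(21,2)/C(32,3)
= 11×210/4960 = 231/496

P(X=1) = 231/496 ≈ 46.57%


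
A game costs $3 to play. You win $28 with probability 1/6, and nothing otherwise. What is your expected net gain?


E[gain] = (28-3)×1/6 + (-3)×5/6
= 25/6 - 5/2 = 5/3

Expected net gain = $5/3 ≈ $1.67


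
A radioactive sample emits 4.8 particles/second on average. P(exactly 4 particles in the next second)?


Poisson(λ=4.8): P(X=4) = e^(-λ)×λ^k/k!
= e^(-4.8) × 4.8^4 / 4!
≈ 0.008229747049 × 530.8416 / 24 ≈ 0.182029

P(X=4) ≈ 0.182029 ≈ 18.20%


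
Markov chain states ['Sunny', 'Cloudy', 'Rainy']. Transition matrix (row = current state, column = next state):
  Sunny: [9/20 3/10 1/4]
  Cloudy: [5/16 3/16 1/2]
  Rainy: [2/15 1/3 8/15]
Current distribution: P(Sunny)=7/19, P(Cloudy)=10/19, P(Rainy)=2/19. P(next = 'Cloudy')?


P(next=Cloudy) = Σᵢ P(now=i)×P(i→Cloudy)
= 7/19×3/10 + 10/19×3/16 + 2/19×1/3
= 21/190 + 15/152 + 2/57 = 557/2280

P = 557/2280 ≈ 0.2443


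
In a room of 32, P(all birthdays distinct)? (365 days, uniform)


P(all different) = Π(365-i)/365 for i=0..31
= (365/365)×(364/365)×...×(334/365)
= 0.246652

P ≈ 0.2467 ≈ 24.67%


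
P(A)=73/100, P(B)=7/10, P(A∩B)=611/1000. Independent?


P(A)×P(B) = 511/1000
P(A∩B) = 611/1000
Not equal → NOT independent

No, not independent


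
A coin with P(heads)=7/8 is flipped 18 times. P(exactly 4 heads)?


Binomial: P(X=4) = C(18,4)×p^4×(1-p)^14
= 3060 × 2401/4096 × 1/4398046511104 = 1836765/4503599627370496

P(X=4) = 1836765/4503599627370496 ≈ 0.00%


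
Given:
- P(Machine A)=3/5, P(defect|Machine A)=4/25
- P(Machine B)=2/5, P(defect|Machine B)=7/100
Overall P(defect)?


P(B) = Σ P(B|Aᵢ)×P(Aᵢ)
  4/25×3/5 = 12/125
  7/100×2/5 = 7/250
Sum = 31/250

P(defect) = 31/250 ≈ 12.40%


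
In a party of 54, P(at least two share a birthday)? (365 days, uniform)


P(all different) = Π(365-i)/365 for i=0..53
= 0.016123
P(match) = 1 - 0.016123 = 0.983877

P ≈ 0.9839 ≈ 98.39%


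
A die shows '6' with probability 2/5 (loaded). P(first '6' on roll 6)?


Geometric: P(X=6) = (1-p)^(k-1)×p = (3/5)^5×2/5 = 486/15625

P(X=6) = 486/15625 ≈ 3.11%


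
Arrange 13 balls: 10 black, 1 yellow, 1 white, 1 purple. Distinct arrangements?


13!/(10!×1!×1!×1!) = 1716

1716


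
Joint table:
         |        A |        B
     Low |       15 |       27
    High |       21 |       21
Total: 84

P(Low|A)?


P(Low|A) = 15/(15+21) = 15/36 = 5/12

P = 5/12 ≈ 41.67%


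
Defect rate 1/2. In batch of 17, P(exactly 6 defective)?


Binomial: P(X=6) = C(17,6)×p^6×(1-p)^11
= 12376 × 1/64 × 1/2048 = 1547/16384

P(X=6) = 1547/16384 ≈ 9.44%


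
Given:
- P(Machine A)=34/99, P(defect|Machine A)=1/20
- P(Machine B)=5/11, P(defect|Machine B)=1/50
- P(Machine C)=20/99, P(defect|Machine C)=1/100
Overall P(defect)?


P(B) = Σ P(B|Aᵢ)×P(Aᵢ)
  1/20×34/99 = 17/990
  1/50×5/11 = 1/110
  1/100×20/99 = 1/495
Sum = 14/495

P(defect) = 14/495 ≈ 2.83%


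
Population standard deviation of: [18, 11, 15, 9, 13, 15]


Mean = 81/6 = 27/2
  (18-27/2)²=81/4
  (11-27/2)²=25/4
  (15-27/2)²=9/4
  (9-27/2)²=81/4
  (13-27/2)²=1/4
  (15-27/2)²=9/4
Σ(x-μ)² = 103/2
σ² = (103/2)/6 = 103/12

σ = √(103/12) ≈ 2.9297


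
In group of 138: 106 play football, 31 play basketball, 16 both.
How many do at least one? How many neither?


|A∪B| = 106+31-16 = 121
Neither = 138-121 = 17

At least one: 121; Neither: 17


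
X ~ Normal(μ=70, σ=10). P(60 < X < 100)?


z₁=(60-70)/10=-1.0, z₂=(100-70)/10=3.0
P = Φ(3.0) - Φ(-1.0) = 0.998650 - 0.158655 = 0.839995 ≈ 0.8400

P(60 < X < 100) ≈ 0.8400


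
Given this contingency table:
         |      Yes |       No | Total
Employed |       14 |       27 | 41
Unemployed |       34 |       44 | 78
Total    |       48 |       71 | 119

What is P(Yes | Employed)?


P(Yes | Employed) = 14/(14+27) = 14/41

P(Yes|Employed) = 14/41 ≈ 34.15%


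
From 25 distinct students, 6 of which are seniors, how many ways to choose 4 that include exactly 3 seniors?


Choose 3 of the 6 seniors and 1 of the other 19 students:
C(6,3)×C(19,1) = 20×19 = 380

380


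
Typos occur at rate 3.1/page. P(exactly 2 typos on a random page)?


Poisson(λ=3.1): P(X=2) = e^(-λ)×λ^k/k!
= e^(-3.1) × 3.1^2 / 2!
≈ 0.04504920239 × 9.61 / 2 ≈ 0.216461

P(X=2) ≈ 0.216461 ≈ 21.65%


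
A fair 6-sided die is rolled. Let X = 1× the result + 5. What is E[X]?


E[die] = (1+6)/2 = 7/2
E[X] = 1×7/2 + 5 = 17/2

E[X] = 17/2


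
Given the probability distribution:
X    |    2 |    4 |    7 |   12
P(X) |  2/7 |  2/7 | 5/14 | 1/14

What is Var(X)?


E[X] = 71/14
E[X²] = 67/2
Var(X) = E[X²] - (E[X])² = 67/2 - 5041/196 = 1525/196

Var(X) = 1525/196 ≈ 7.7806


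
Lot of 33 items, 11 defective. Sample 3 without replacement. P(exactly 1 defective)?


Hypergeometric: C(11,1)×C(22,2)/C(33,3)
= 11×231/5456 = 231/496

P(X=1) = 231/496 ≈ 46.57%


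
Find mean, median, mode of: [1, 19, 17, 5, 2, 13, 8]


Sorted: [1, 2, 5, 8, 13, 17, 19]
Mean = 65/7
Median = 8
Freq: {1: 1, 19: 1, 17: 1, 5: 1, 2: 1, 13: 1, 8: 1}
Mode: No mode

Mean=65/7, Median=8, Mode=No mode


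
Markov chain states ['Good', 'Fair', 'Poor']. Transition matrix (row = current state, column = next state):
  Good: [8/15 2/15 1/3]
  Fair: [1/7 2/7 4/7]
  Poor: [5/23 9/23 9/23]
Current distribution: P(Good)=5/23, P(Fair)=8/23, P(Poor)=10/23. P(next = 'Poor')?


P(next=Poor) = Σᵢ P(now=i)×P(i→Poor)
= 5/23×1/3 + 8/23×4/7 + 10/23×9/23
= 5/69 + 32/161 + 90/529 = 4903/11109

P = 4903/11109 ≈ 0.4414


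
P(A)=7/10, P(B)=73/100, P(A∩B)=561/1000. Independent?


P(A)×P(B) = 511/1000
P(A∩B) = 561/1000
Not equal → NOT independent

No, not independent


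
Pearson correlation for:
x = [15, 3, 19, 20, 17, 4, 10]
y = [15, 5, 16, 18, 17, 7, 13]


n=7, Σx=88, Σy=91, Σxy=1351, Σx²=1400, Σy²=1337
r = (7×1351 - 88×91)/√((7×1400 - 88²)(7×1337 - 91²))
= 1449/√(2056×1078) = 1449/√2216368 ≈ 1449/1488.7471 ≈ 0.9733

r ≈ 0.9733


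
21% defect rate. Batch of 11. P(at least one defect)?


P(all good) = (79/100)^11 = 747993810527520928879/10000000000000000000000
P(≥1 defect) = 9252006189472479071121/10000000000000000000000

P = 9252006189472479071121/10000000000000000000000 ≈ 92.52%


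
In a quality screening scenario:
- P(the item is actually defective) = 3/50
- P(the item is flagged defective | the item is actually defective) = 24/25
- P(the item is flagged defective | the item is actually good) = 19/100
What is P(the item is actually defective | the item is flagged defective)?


Using Bayes' theorem:
P(A|B) = P(B|A)·P(A) / P(B)

P(the item is flagged defective) = 24/25 × 3/50 + 19/100 × 47/50
= 36/625 + 893/5000 = 1181/5000

P(the item is actually defective|the item is flagged defective) = (36/625) / (1181/5000) = 288/1181

P(the item is actually defective|the item is flagged defective) = 288/1181 ≈ 24.39%


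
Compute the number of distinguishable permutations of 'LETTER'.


Letters: 6, freq: {'L': 1, 'E': 2, 'T': 2, 'R': 1}
6!/(1!×2!×2!×1!) = 720/4 = 180

180


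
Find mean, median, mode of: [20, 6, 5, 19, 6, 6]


Sorted: [5, 6, 6, 6, 19, 20]
Mean = 62/6 = 31/3
Median = 6
Freq: {20: 1, 6: 3, 5: 1, 19: 1}
Mode: [6]

Mean=31/3, Median=6, Mode=6


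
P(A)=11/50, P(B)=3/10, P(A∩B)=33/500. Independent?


P(A)×P(B) = 33/500
P(A∩B) = 33/500
Equal ✓ → Independent

Yes, independent


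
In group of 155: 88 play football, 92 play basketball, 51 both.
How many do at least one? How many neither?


|A∪B| = 88+92-51 = 129
Neither = 155-129 = 26

At least one: 129; Neither: 26


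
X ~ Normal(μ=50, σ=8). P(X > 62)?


z = (62-50)/8 = 1.5
P(X > 62) = 1 - P(Z ≤ 1.5) = 1 - 0.9332 = 0.0668

P(X > 62) ≈ 0.0668


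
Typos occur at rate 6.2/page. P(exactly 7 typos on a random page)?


Poisson(λ=6.2): P(X=7) = e^(-λ)×λ^k/k!
= e^(-6.2) × 6.2^7 / 7!
≈ 0.002029430636 × 352161.460621 / 5040 ≈ 0.141803

P(X=7) ≈ 0.141803 ≈ 14.18%


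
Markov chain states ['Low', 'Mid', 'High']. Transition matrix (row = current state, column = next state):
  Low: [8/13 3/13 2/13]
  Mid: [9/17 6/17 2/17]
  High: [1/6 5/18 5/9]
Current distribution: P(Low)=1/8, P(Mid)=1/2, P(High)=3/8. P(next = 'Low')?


P(next=Low) = Σᵢ P(now=i)×P(i→Low)
= 1/8×8/13 + 1/2×9/17 + 3/8×1/6
= 1/13 + 9/34 + 1/16 = 1429/3536

P = 1429/3536 ≈ 0.4041


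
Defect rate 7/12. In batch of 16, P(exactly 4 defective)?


Binomial: P(X=4) = C(16,4)×p^4×(1-p)^12
= 1820 × 2401/20736 × 244140625/8916100448256 = 266712646484375/46221064723759104

P(X=4) = 266712646484375/46221064723759104 ≈ 0.58%


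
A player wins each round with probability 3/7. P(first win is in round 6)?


Geometric: P(X=6) = (1-p)^(k-1)×p = (4/7)^5×3/7 = 3072/117649

P(X=6) = 3072/117649 ≈ 2.61%


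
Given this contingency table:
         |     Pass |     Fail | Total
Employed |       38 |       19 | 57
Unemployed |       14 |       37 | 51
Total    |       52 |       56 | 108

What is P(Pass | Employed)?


P(Pass | Employed) = 38/(38+19) = 38/57 = 2/3

P(Pass|Employed) = 2/3 ≈ 66.67%


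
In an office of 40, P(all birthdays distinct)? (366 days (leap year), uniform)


P(all different) = Π(366-i)/366 for i=0..39
= (366/366)×(365/366)×...×(327/366)
= 0.109455

P ≈ 0.1095 ≈ 10.95%


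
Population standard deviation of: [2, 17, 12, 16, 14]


Mean = 61/5
  (2-61/5)²=2601/25
  (17-61/5)²=576/25
  (12-61/5)²=1/25
  (16-61/5)²=361/25
  (14-61/5)²=81/25
Σ(x-μ)² = 724/5
σ² = (724/5)/5 = 724/25

σ = √(724/25) ≈ 5.3814


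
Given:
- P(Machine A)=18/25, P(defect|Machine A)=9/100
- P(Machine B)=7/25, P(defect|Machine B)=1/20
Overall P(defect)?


P(B) = Σ P(B|Aᵢ)×P(Aᵢ)
  9/100×18/25 = 81/1250
  1/20×7/25 = 7/500
Sum = 197/2500

P(defect) = 197/2500 ≈ 7.88%


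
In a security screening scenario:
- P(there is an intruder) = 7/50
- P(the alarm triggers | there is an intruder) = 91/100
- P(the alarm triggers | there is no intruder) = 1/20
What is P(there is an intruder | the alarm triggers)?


Using Bayes' theorem:
P(A|B) = P(B|A)·P(A) / P(B)

P(the alarm triggers) = 91/100 × 7/50 + 1/20 × 43/50
= 637/5000 + 43/1000 = 213/1250

P(there is an intruder|the alarm triggers) = (637/5000) / (213/1250) = 637/852

P(there is an intruder|the alarm triggers) = 637/852 ≈ 74.77%


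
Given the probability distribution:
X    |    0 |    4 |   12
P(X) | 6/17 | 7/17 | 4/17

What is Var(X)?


E[X] = 76/17
E[X²] = 688/17
Var(X) = E[X²] - (E[X])² = 688/17 - 5776/289 = 5920/289

Var(X) = 5920/289 ≈ 20.4844


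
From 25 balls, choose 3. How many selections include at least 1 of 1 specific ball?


Complement: C(25,3) - C(24,3) = 2300 - 2024 = 276

276


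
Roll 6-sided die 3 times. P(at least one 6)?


P(no 6)^3 = (5/6)^3 = 125/216
P(≥1) = 1 - 125/216 = 91/216

P = 91/216 ≈ 42.13%


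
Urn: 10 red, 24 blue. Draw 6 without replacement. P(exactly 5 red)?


Hypergeometric: C(10,5)×C(24,1)/C(34,6)
= 252×24/1344904 = 756/168113

P(X=5) = 756/168113 ≈ 0.45%


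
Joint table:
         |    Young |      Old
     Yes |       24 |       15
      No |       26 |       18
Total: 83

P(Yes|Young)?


P(Yes|Young) = 24/(24+26) = 24/50 = 12/25

P = 12/25 ≈ 48.00%


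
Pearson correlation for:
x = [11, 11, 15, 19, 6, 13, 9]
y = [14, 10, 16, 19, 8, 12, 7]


n=7, Σx=84, Σy=86, Σxy=1132, Σx²=1114, Σy²=1170
r = (7×1132 - 84×86)/√((7×1114 - 84²)(7×1170 - 86²))
= 700/√(742×794) = 700/√589148 ≈ 700/767.5598 ≈ 0.9120

r ≈ 0.9120


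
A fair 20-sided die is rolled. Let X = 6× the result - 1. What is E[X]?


E[die] = (1+20)/2 = 21/2
E[X] = 6×21/2 - 1 = 62

E[X] = 62


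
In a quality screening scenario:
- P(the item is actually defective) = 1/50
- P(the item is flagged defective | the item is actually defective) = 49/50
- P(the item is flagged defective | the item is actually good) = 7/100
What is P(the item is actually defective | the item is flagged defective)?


Using Bayes' theorem:
P(A|B) = P(B|A)·P(A) / P(B)

P(the item is flagged defective) = 49/50 × 1/50 + 7/100 × 49/50
= 49/2500 + 343/5000 = 441/5000

P(the item is actually defective|the item is flagged defective) = (49/2500) / (441/5000) = 2/9

P(the item is actually defective|the item is flagged defective) = 2/9 ≈ 22.22%


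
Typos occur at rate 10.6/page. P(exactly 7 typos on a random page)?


Poisson(λ=10.6): P(X=7) = e^(-λ)×λ^k/k!
= e^(-10.6) × 10.6^7 / 7!
≈ 2.491600973e-05 × 15036302.5899 / 5040 ≈ 0.074334

P(X=7) ≈ 0.074334 ≈ 7.43%


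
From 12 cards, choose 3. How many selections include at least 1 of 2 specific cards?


Complement: C(12,3) - C(10,3) = 220 - 120 = 100

100


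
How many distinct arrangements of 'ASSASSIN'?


Letters: 8, freq: {'A': 2, 'S': 4, 'I': 1, 'N': 1}
8!/(2!×4!×1!×1!) = 40320/48 = 840

840


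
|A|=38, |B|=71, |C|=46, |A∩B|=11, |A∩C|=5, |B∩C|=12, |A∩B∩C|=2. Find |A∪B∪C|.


|A∪B∪C| = 38+71+46-11-5-12+2 = 129

|A∪B∪C| = 129


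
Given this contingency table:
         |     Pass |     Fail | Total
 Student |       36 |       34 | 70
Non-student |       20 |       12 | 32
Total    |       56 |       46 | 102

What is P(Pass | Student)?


P(Pass | Student) = 36/(36+34) = 36/70 = 18/35

P(Pass|Student) = 18/35 ≈ 51.43%


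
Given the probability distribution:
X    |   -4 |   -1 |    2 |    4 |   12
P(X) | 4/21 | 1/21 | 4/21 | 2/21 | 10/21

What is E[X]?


E[X] = Σ x·P(X=x)
= (-4)×(4/21) + (-1)×(1/21) + (2)×(4/21) + (4)×(2/21) + (12)×(10/21)
= 17/3

E[X] = 17/3


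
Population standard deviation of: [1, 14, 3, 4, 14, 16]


Mean = 52/6 = 26/3
  (1-26/3)²=529/9
  (14-26/3)²=256/9
  (3-26/3)²=289/9
  (4-26/3)²=196/9
  (14-26/3)²=256/9
  (16-26/3)²=484/9
Σ(x-μ)² = 670/3
σ² = (670/3)/6 = 335/9

σ = √(335/9) ≈ 6.1010


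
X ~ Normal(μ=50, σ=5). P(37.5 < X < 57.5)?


z₁=(37.5-50)/5=-2.5, z₂=(57.5-50)/5=1.5
P = Φ(1.5) - Φ(-2.5) = 0.933193 - 0.006210 = 0.926983 ≈ 0.9270

P(37.5 < X < 57.5) ≈ 0.9270


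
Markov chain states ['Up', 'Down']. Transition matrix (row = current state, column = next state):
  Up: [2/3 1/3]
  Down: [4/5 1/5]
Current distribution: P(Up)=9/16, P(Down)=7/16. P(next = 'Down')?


P(next=Down) = Σᵢ P(now=i)×P(i→Down)
= 9/16×1/3 + 7/16×1/5
= 3/16 + 7/80 = 11/40

P = 11/40 ≈ 0.2750


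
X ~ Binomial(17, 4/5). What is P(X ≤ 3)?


P(X ≤ 3) = Σ P(X=i) for i=0..3
P(X=0) = 1/762939453125
P(X=1) = 68/762939453125
P(X=2) = 2176/762939453125
P(X=3) = 8704/152587890625
Sum = 9153/152587890625

P(X ≤ 3) = 9153/152587890625 ≈ 0.00%


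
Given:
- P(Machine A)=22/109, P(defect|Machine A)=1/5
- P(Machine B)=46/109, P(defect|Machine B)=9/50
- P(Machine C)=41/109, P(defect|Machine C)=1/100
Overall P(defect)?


P(B) = Σ P(B|Aᵢ)×P(Aᵢ)
  1/5×22/109 = 22/545
  9/50×46/109 = 207/2725
  1/100×41/109 = 41/10900
Sum = 1309/10900

P(defect) = 1309/10900 ≈ 12.01%


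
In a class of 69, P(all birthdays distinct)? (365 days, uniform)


P(all different) = Π(365-i)/365 for i=0..68
= (365/365)×(364/365)×...×(297/365)
= 0.001036

P ≈ 0.0010 ≈ 0.10%


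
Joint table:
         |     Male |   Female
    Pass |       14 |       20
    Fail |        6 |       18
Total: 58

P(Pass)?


P(Pass) = (14+20)/58 = 34/58 = 17/29

P(Pass) = 17/29 ≈ 58.62%


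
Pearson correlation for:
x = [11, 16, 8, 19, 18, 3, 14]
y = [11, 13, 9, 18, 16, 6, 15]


n=7, Σx=89, Σy=88, Σxy=1259, Σx²=1331, Σy²=1212
r = (7×1259 - 89×88)/√((7×1331 - 89²)(7×1212 - 88²))
= 981/√(1396×740) = 981/√1033040 ≈ 981/1016.3858 ≈ 0.9652

r ≈ 0.9652


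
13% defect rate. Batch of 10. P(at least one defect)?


P(all good) = (87/100)^10 = 24842341419143568849/100000000000000000000
P(≥1 defect) = 75157658580856431151/100000000000000000000

P = 75157658580856431151/100000000000000000000 ≈ 75.16%


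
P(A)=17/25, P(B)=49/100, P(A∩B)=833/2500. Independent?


P(A)×P(B) = 833/2500
P(A∩B) = 833/2500
Equal ✓ → Independent

Yes, independent


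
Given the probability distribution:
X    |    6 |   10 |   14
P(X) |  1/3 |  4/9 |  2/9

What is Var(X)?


E[X] = 86/9
E[X²] = 100
Var(X) = E[X²] - (E[X])² = 100 - 7396/81 = 704/81

Var(X) = 704/81 ≈ 8.6914


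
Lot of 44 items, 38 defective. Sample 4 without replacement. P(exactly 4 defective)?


Hypergeometric: C(38,4)×C(6,0)/C(44,4)
= 73815×1/135751 = 10545/19393

P(X=4) = 10545/19393 ≈ 54.38%


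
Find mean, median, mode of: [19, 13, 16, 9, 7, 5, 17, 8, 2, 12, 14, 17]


Sorted: [2, 5, 7, 8, 9, 12, 13, 14, 16, 17, 17, 19]
Mean = 139/12
Median = 25/2
Freq: {19: 1, 13: 1, 16: 1, 9: 1, 7: 1, 5: 1, 17: 2, 8: 1, 2: 1, 12: 1, 14: 1}
Mode: [17]

Mean=139/12, Median=25/2, Mode=17


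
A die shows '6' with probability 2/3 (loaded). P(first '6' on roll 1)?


Geometric: P(X=1) = (1-p)^(k-1)×p = (1/3)^0×2/3 = 2/3

P(X=1) = 2/3 ≈ 66.67%


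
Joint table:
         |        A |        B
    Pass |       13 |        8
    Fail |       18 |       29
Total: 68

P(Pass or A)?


P(Pass∨A) = P(Pass) + P(A) - P(Pass∧A)
= (21 + 31 - 13)/68 = 39/68

P = 39/68 ≈ 57.35%


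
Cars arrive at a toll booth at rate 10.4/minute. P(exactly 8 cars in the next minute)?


Poisson(λ=10.4): P(X=8) = e^(-λ)×λ^k/k!
= e^(-10.4) × 10.4^8 / 8!
≈ 3.043248301e-05 × 136856905.041 / 40320 ≈ 0.103296

P(X=8) ≈ 0.103296 ≈ 10.33%


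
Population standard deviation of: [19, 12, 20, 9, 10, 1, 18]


Mean = 89/7
  (19-89/7)²=1936/49
  (12-89/7)²=25/49
  (20-89/7)²=2601/49
  (9-89/7)²=676/49
  (10-89/7)²=361/49
  (1-89/7)²=6724/49
  (18-89/7)²=1369/49
Σ(x-μ)² = 1956/7
σ² = (1956/7)/7 = 1956/49

σ = √(1956/49) ≈ 6.3181


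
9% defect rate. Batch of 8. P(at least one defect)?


P(all good) = (91/100)^8 = 4702525276151521/10000000000000000
P(≥1 defect) = 5297474723848479/10000000000000000

P = 5297474723848479/10000000000000000 ≈ 52.97%


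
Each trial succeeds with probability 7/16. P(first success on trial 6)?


Geometric: P(X=6) = (1-p)^(k-1)×p = (9/16)^5×7/16 = 413343/16777216

P(X=6) = 413343/16777216 ≈ 2.46%


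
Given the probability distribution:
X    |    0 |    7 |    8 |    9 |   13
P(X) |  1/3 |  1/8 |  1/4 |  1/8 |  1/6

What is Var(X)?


E[X] = 37/6
E[X²] = 725/12
Var(X) = E[X²] - (E[X])² = 725/12 - 1369/36 = 403/18

Var(X) = 403/18 ≈ 22.3889


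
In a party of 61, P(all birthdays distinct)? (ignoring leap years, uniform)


P(all different) = Π(365-i)/365 for i=0..60
= (365/365)×(364/365)×...×(305/365)
= 0.004911

P ≈ 0.0049 ≈ 0.49%


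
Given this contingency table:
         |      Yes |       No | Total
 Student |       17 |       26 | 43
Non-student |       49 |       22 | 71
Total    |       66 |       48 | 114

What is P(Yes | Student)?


P(Yes | Student) = 17/(17+26) = 17/43

P(Yes|Student) = 17/43 ≈ 39.53%


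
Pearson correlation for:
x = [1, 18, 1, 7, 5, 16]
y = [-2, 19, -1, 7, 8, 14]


n=6, Σx=48, Σy=45, Σxy=652, Σx²=656, Σy²=675
r = (6×652 - 48×45)/√((6×656 - 48²)(6×675 - 45²))
= 1752/√(1632×2025) = 1752/√3304800 ≈ 1752/1817.9109 ≈ 0.9637

r ≈ 0.9637


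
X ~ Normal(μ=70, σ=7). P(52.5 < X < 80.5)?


z₁=(52.5-70)/7=-2.5, z₂=(80.5-70)/7=1.5
P = Φ(1.5) - Φ(-2.5) = 0.933193 - 0.006210 = 0.926983 ≈ 0.9270

P(52.5 < X < 80.5) ≈ 0.9270


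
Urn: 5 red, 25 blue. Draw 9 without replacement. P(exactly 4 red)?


Hypergeometric: C(5,4)×C(25,5)/C(30,9)
= 5×53130/14307150 = 7/377

P(X=4) = 7/377 ≈ 1.86%


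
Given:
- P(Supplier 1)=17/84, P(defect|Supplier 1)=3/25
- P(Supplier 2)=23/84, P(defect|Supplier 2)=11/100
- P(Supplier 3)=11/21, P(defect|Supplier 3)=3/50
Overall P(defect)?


P(B) = Σ P(B|Aᵢ)×P(Aᵢ)
  3/25×17/84 = 17/700
  11/100×23/84 = 253/8400
  3/50×11/21 = 11/350
Sum = 103/1200

P(defect) = 103/1200 ≈ 8.58%


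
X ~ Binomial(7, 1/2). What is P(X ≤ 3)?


P(X ≤ 3) = Σ P(X=i) for i=0..3
P(X=0) = 1/128
P(X=1) = 7/128
P(X=2) = 21/128
P(X=3) = 35/128
Sum = 1/2

P(X ≤ 3) = 1/2 ≈ 50.00%


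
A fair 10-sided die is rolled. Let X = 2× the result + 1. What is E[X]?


E[die] = (1+10)/2 = 11/2
E[X] = 2×11/2 + 1 = 12

E[X] = 12


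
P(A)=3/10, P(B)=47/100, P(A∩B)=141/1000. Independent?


P(A)×P(B) = 141/1000
P(A∩B) = 141/1000
Equal ✓ → Independent

Yes, independent


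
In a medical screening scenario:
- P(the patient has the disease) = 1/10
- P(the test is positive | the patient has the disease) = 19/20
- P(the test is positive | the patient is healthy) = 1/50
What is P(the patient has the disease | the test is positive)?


Using Bayes' theorem:
P(A|B) = P(B|A)·P(A) / P(B)

P(the test is positive) = 19/20 × 1/10 + 1/50 × 9/10
= 19/200 + 9/500 = 113/1000

P(the patient has the disease|the test is positive) = (19/200) / (113/1000) = 95/113

P(the patient has the disease|the test is positive) = 95/113 ≈ 84.07%


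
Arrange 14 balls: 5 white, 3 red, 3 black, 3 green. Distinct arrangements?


14!/(5!×3!×3!×3!) = 3363360

3363360


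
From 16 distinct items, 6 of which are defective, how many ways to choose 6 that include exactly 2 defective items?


Choose 2 of the 6 defective items and 4 of the other 10 items:
C(6,2)×C(10,4) = 15×210 = 3150

3150


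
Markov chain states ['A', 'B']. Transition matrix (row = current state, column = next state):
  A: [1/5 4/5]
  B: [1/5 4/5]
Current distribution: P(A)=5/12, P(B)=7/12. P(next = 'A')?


P(next=A) = Σᵢ P(now=i)×P(i→A)
= 5/12×1/5 + 7/12×1/5
= 1/12 + 7/60 = 1/5

P = 1/5 ≈ 0.2000


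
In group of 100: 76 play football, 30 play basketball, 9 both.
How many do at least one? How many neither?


|A∪B| = 76+30-9 = 97
Neither = 100-97 = 3

At least one: 97; Neither: 3


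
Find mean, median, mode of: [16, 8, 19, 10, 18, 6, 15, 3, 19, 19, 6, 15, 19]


Sorted: [3, 6, 6, 8, 10, 15, 15, 16, 18, 19, 19, 19, 19]
Mean = 173/13
Median = 15
Freq: {16: 1, 8: 1, 19: 4, 10: 1, 18: 1, 6: 2, 15: 2, 3: 1}
Mode: [19]

Mean=173/13, Median=15, Mode=19


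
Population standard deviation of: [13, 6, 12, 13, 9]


Mean = 53/5
  (13-53/5)²=144/25
  (6-53/5)²=529/25
  (12-53/5)²=49/25
  (13-53/5)²=144/25
  (9-53/5)²=64/25
Σ(x-μ)² = 186/5
σ² = (186/5)/5 = 186/25

σ = √(186/25) ≈ 2.7276


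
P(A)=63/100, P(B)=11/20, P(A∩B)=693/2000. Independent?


P(A)×P(B) = 693/2000
P(A∩B) = 693/2000
Equal ✓ → Independent

Yes, independent


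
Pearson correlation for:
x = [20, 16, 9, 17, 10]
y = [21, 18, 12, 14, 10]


n=5, Σx=72, Σy=75, Σxy=1154, Σx²=1126, Σy²=1205
r = (5×1154 - 72×75)/√((5×1126 - 72²)(5×1205 - 75²))
= 370/√(446×400) = 370/√178400 ≈ 370/422.3742 ≈ 0.8760

r ≈ 0.8760


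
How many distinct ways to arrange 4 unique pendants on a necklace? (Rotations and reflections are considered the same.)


Free circular arrangements: rotations and reflections both identified.
(n-1)!/2 = 3!/2 = 6/2 = 3

3


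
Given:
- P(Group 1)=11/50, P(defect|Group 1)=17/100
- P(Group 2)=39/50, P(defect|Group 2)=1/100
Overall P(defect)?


P(B) = Σ P(B|Aᵢ)×P(Aᵢ)
  17/100×11/50 = 187/5000
  1/100×39/50 = 39/5000
Sum = 113/2500

P(defect) = 113/2500 ≈ 4.52%


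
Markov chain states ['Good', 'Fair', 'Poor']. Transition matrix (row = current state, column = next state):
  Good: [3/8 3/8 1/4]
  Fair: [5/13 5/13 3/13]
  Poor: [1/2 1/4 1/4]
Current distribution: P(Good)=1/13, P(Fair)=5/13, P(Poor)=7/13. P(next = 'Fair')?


P(next=Fair) = Σᵢ P(now=i)×P(i→Fair)
= 1/13×3/8 + 5/13×5/13 + 7/13×1/4
= 3/104 + 25/169 + 7/52 = 421/1352

P = 421/1352 ≈ 0.3114


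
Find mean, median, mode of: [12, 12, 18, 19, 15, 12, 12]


Sorted: [12, 12, 12, 12, 15, 18, 19]
Mean = 100/7
Median = 12
Freq: {12: 4, 18: 1, 19: 1, 15: 1}
Mode: [12]

Mean=100/7, Median=12, Mode=12


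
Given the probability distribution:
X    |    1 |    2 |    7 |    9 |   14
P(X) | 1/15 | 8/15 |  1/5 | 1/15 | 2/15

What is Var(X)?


E[X] = 5
E[X²] = 653/15
Var(X) = E[X²] - (E[X])² = 653/15 - 25 = 278/15

Var(X) = 278/15 ≈ 18.5333


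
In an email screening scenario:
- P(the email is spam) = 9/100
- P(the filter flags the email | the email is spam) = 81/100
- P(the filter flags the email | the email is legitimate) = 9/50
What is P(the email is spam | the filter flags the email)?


Using Bayes' theorem:
P(A|B) = P(B|A)·P(A) / P(B)

P(the filter flags the email) = 81/100 × 9/100 + 9/50 × 91/100
= 729/10000 + 819/5000 = 2367/10000

P(the email is spam|the filter flags the email) = (729/10000) / (2367/10000) = 81/263

P(the email is spam|the filter flags the email) = 81/263 ≈ 30.80%


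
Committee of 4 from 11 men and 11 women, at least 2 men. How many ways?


Count by #men:
  2M,2W: C(11,2)×C(11,2)=3025
  3M,1W: C(11,3)×C(11,1)=1815
  4M,0W: C(11,4)×C(11,0)=330
Total = 5170

5170
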